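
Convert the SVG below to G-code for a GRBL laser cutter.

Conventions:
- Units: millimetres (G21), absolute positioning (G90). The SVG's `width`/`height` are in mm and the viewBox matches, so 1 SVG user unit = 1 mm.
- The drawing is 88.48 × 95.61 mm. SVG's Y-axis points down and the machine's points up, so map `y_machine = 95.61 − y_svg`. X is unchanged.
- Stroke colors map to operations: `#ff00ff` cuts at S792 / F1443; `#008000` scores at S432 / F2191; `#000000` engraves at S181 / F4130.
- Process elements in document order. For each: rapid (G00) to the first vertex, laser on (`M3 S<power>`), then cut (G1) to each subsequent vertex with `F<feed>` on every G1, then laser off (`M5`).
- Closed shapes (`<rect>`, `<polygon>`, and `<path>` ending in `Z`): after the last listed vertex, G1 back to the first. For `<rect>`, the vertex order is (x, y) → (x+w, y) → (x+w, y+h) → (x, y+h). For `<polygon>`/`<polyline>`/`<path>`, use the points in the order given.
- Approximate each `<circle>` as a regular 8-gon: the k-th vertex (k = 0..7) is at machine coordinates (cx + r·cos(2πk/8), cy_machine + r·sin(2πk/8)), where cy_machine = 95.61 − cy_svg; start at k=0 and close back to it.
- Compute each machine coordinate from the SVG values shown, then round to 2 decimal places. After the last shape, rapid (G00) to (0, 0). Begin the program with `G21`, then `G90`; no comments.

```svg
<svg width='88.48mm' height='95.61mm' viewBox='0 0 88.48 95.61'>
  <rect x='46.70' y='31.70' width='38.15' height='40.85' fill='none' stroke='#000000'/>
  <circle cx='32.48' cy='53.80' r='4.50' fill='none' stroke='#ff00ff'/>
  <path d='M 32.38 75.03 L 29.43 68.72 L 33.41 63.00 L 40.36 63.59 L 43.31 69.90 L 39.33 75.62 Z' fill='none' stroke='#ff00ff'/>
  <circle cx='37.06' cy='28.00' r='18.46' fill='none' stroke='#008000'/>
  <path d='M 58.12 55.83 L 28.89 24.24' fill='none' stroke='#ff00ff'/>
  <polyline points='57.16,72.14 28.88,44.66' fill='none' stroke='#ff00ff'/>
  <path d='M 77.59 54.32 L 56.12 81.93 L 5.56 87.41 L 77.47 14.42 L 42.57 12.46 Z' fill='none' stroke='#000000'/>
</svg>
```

G21
G90
G00 X46.70 Y63.91
M3 S181
G1 X84.85 Y63.91 F4130
G1 X84.85 Y23.06 F4130
G1 X46.70 Y23.06 F4130
G1 X46.70 Y63.91 F4130
M5
G00 X36.98 Y41.81
M3 S792
G1 X35.66 Y44.99 F1443
G1 X32.48 Y46.31 F1443
G1 X29.30 Y44.99 F1443
G1 X27.98 Y41.81 F1443
G1 X29.30 Y38.63 F1443
G1 X32.48 Y37.31 F1443
G1 X35.66 Y38.63 F1443
G1 X36.98 Y41.81 F1443
M5
G00 X32.38 Y20.58
M3 S792
G1 X29.43 Y26.89 F1443
G1 X33.41 Y32.61 F1443
G1 X40.36 Y32.02 F1443
G1 X43.31 Y25.71 F1443
G1 X39.33 Y19.99 F1443
G1 X32.38 Y20.58 F1443
M5
G00 X55.52 Y67.61
M3 S432
G1 X50.11 Y80.66 F2191
G1 X37.06 Y86.07 F2191
G1 X24.01 Y80.66 F2191
G1 X18.60 Y67.61 F2191
G1 X24.01 Y54.56 F2191
G1 X37.06 Y49.15 F2191
G1 X50.11 Y54.56 F2191
G1 X55.52 Y67.61 F2191
M5
G00 X58.12 Y39.78
M3 S792
G1 X28.89 Y71.37 F1443
M5
G00 X57.16 Y23.47
M3 S792
G1 X28.88 Y50.95 F1443
M5
G00 X77.59 Y41.29
M3 S181
G1 X56.12 Y13.68 F4130
G1 X5.56 Y8.20 F4130
G1 X77.47 Y81.19 F4130
G1 X42.57 Y83.15 F4130
G1 X77.59 Y41.29 F4130
M5
G00 X0.00 Y0.00

Since the viewBox matches the mm dimensions, user units are millimetres directly. The only transform is the Y-flip y_m = 95.61 − y_svg.

Shape 1 is a rectangle drawn with `<rect>`. Its stroke #000000 means engrave at S181, F4130. After flipping Y the toolpath is (46.70,63.91) → (84.85,63.91) → (84.85,23.06) → (46.70,23.06) → (46.70,63.91), returning to the start.

Shape 2 is a circle drawn with `<circle>`. Its stroke #ff00ff means cut at S792, F1443. After flipping Y the toolpath is (36.98,41.81) → (35.66,44.99) → (32.48,46.31) → (29.30,44.99) → (27.98,41.81) → (29.30,38.63) → (32.48,37.31) → (35.66,38.63) → (36.98,41.81), returning to the start.

Shape 3 is a regular polygon drawn with `<path>`. Its stroke #ff00ff means cut at S792, F1443. After flipping Y the toolpath is (32.38,20.58) → (29.43,26.89) → (33.41,32.61) → (40.36,32.02) → (43.31,25.71) → (39.33,19.99) → (32.38,20.58), returning to the start.

Shape 4 is a circle drawn with `<circle>`. Its stroke #008000 means score at S432, F2191. After flipping Y the toolpath is (55.52,67.61) → (50.11,80.66) → (37.06,86.07) → (24.01,80.66) → (18.60,67.61) → (24.01,54.56) → (37.06,49.15) → (50.11,54.56) → (55.52,67.61), returning to the start.

Shape 5 is a line segment drawn with `<path>`. Its stroke #ff00ff means cut at S792, F1443. After flipping Y the toolpath is (58.12,39.78) → (28.89,71.37).

Shape 6 is a line segment drawn with `<polyline>`. Its stroke #ff00ff means cut at S792, F1443. After flipping Y the toolpath is (57.16,23.47) → (28.88,50.95).

Shape 7 is a closed polygon drawn with `<path>`. Its stroke #000000 means engrave at S181, F4130. After flipping Y the toolpath is (77.59,41.29) → (56.12,13.68) → (5.56,8.20) → (77.47,81.19) → (42.57,83.15) → (77.59,41.29), returning to the start.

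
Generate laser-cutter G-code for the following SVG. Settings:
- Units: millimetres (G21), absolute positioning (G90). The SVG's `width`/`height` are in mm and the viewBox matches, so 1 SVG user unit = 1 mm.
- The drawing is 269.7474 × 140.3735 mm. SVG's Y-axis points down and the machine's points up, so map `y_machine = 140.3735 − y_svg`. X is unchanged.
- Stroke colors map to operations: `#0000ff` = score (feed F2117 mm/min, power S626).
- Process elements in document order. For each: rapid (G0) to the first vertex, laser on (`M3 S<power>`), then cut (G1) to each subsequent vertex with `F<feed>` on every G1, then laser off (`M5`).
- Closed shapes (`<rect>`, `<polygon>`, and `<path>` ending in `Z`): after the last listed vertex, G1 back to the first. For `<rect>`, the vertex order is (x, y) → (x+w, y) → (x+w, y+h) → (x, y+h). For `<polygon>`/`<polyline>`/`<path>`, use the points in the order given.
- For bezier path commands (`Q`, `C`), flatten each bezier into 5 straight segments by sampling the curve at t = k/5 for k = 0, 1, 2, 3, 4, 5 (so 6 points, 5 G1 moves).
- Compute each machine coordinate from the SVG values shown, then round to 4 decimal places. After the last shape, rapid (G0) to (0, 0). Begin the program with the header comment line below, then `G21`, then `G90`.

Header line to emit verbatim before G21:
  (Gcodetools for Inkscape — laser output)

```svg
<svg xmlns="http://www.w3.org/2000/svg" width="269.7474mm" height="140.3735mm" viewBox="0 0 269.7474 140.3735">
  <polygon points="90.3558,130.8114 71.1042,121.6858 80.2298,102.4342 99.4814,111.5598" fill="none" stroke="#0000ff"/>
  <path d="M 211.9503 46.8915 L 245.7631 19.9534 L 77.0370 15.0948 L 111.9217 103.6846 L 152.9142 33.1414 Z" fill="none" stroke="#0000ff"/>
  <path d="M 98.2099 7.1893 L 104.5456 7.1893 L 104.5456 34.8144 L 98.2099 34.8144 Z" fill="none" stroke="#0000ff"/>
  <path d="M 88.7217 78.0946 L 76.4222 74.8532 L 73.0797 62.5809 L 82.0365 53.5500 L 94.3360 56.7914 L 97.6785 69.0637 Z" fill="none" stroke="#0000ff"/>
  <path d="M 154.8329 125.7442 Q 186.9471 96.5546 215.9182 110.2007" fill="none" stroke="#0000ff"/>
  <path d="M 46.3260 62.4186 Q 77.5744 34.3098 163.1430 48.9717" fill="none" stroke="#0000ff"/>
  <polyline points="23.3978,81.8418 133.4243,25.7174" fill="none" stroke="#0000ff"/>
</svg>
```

Since the viewBox matches the mm dimensions, user units are millimetres directly. The only transform is the Y-flip y_m = 140.3735 − y_svg.

Shape 1 is a regular polygon drawn with `<polygon>`. Its stroke #0000ff means score at S626, F2117. After flipping Y the toolpath is (90.3558,9.5621) → (71.1042,18.6877) → (80.2298,37.9393) → (99.4814,28.8137) → (90.3558,9.5621), returning to the start.

Shape 2 is a closed polygon drawn with `<path>`. Its stroke #0000ff means score at S626, F2117. After flipping Y the toolpath is (211.9503,93.4820) → (245.7631,120.4201) → (77.0370,125.2787) → (111.9217,36.6889) → (152.9142,107.2321) → (211.9503,93.4820), returning to the start.

Shape 3 is a rectangle drawn with `<path>`. Its stroke #0000ff means score at S626, F2117. After flipping Y the toolpath is (98.2099,133.1842) → (104.5456,133.1842) → (104.5456,105.5591) → (98.2099,105.5591) → (98.2099,133.1842), returning to the start.

Shape 4 is a regular polygon drawn with `<path>`. Its stroke #0000ff means score at S626, F2117. After flipping Y the toolpath is (88.7217,62.2789) → (76.4222,65.5203) → (73.0797,77.7926) → (82.0365,86.8235) → (94.3360,83.5821) → (97.6785,71.3098) → (88.7217,62.2789), returning to the start.

Shape 5 is a quadratic bezier drawn with `<path>`. Its stroke #0000ff means score at S626, F2117. After flipping Y the toolpath is (154.8329,14.6293) → (167.5529,24.5917) → (180.0214,31.1273) → (192.2384,34.2360) → (204.2040,33.9178) → (215.9182,30.1728).

Shape 6 is a quadratic bezier drawn with `<path>`. Its stroke #0000ff means score at S626, F2117. After flipping Y the toolpath is (46.3260,77.9549) → (60.9982,87.4876) → (80.0160,93.5986) → (103.3794,96.2880) → (131.0884,95.5557) → (163.1430,91.4018).

Shape 7 is a line segment drawn with `<polyline>`. Its stroke #0000ff means score at S626, F2117. After flipping Y the toolpath is (23.3978,58.5317) → (133.4243,114.6561).

(Gcodetools for Inkscape — laser output)
G21
G90
G0 X90.3558 Y9.5621
M3 S626
G1 X71.1042 Y18.6877 F2117
G1 X80.2298 Y37.9393 F2117
G1 X99.4814 Y28.8137 F2117
G1 X90.3558 Y9.5621 F2117
M5
G0 X211.9503 Y93.4820
M3 S626
G1 X245.7631 Y120.4201 F2117
G1 X77.0370 Y125.2787 F2117
G1 X111.9217 Y36.6889 F2117
G1 X152.9142 Y107.2321 F2117
G1 X211.9503 Y93.4820 F2117
M5
G0 X98.2099 Y133.1842
M3 S626
G1 X104.5456 Y133.1842 F2117
G1 X104.5456 Y105.5591 F2117
G1 X98.2099 Y105.5591 F2117
G1 X98.2099 Y133.1842 F2117
M5
G0 X88.7217 Y62.2789
M3 S626
G1 X76.4222 Y65.5203 F2117
G1 X73.0797 Y77.7926 F2117
G1 X82.0365 Y86.8235 F2117
G1 X94.3360 Y83.5821 F2117
G1 X97.6785 Y71.3098 F2117
G1 X88.7217 Y62.2789 F2117
M5
G0 X154.8329 Y14.6293
M3 S626
G1 X167.5529 Y24.5917 F2117
G1 X180.0214 Y31.1273 F2117
G1 X192.2384 Y34.2360 F2117
G1 X204.2040 Y33.9178 F2117
G1 X215.9182 Y30.1728 F2117
M5
G0 X46.3260 Y77.9549
M3 S626
G1 X60.9982 Y87.4876 F2117
G1 X80.0160 Y93.5986 F2117
G1 X103.3794 Y96.2880 F2117
G1 X131.0884 Y95.5557 F2117
G1 X163.1430 Y91.4018 F2117
M5
G0 X23.3978 Y58.5317
M3 S626
G1 X133.4243 Y114.6561 F2117
M5
G0 X0.0000 Y0.0000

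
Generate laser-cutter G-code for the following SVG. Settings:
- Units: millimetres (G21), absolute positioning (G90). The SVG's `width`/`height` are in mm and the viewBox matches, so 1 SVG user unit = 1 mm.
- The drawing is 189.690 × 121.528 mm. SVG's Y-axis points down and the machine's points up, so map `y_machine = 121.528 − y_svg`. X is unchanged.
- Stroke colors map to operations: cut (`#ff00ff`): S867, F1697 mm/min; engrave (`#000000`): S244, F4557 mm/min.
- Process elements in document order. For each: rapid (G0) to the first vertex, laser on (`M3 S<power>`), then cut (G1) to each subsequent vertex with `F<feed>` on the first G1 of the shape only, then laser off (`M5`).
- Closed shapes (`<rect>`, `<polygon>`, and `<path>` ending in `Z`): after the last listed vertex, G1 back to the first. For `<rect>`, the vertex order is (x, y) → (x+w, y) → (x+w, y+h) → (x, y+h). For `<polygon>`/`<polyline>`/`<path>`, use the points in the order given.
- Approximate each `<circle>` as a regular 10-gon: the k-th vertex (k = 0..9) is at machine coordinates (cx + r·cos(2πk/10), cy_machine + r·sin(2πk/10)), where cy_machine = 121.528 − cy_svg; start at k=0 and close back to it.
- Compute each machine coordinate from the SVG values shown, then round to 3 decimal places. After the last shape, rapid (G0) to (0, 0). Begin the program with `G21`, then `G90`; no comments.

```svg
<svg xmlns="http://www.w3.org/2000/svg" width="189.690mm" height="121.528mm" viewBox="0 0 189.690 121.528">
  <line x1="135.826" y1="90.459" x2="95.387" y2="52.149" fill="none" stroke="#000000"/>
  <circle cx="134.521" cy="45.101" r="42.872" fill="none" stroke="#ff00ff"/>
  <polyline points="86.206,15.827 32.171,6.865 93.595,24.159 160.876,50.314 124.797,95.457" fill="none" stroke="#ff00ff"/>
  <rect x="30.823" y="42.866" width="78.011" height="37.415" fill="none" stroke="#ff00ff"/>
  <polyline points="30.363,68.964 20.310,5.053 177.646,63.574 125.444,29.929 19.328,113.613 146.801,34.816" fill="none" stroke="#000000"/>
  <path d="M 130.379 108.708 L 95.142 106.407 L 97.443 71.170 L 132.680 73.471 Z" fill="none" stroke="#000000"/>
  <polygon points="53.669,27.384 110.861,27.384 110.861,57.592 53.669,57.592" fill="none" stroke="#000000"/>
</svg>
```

G21
G90
G0 X135.826 Y31.069
M3 S244
G1 X95.387 Y69.379 F4557
M5
G0 X177.393 Y76.427
M3 S867
G1 X169.205 Y101.627 F1697
G1 X147.769 Y117.201
G1 X121.273 Y117.201
G1 X99.837 Y101.627
G1 X91.649 Y76.427
G1 X99.837 Y51.227
G1 X121.273 Y35.653
G1 X147.769 Y35.653
G1 X169.205 Y51.227
G1 X177.393 Y76.427
M5
G0 X86.206 Y105.701
M3 S867
G1 X32.171 Y114.663 F1697
G1 X93.595 Y97.369
G1 X160.876 Y71.214
G1 X124.797 Y26.071
M5
G0 X30.823 Y78.662
M3 S867
G1 X108.834 Y78.662 F1697
G1 X108.834 Y41.247
G1 X30.823 Y41.247
G1 X30.823 Y78.662
M5
G0 X30.363 Y52.564
M3 S244
G1 X20.310 Y116.475 F4557
G1 X177.646 Y57.954
G1 X125.444 Y91.599
G1 X19.328 Y7.915
G1 X146.801 Y86.712
M5
G0 X130.379 Y12.820
M3 S244
G1 X95.142 Y15.121 F4557
G1 X97.443 Y50.358
G1 X132.680 Y48.057
G1 X130.379 Y12.820
M5
G0 X53.669 Y94.144
M3 S244
G1 X110.861 Y94.144 F4557
G1 X110.861 Y63.936
G1 X53.669 Y63.936
G1 X53.669 Y94.144
M5
G0 X0.000 Y0.000

1 u = 1 mm; y_m = 121.528 − y.

[1] `<line>` line segment, #000000→engrave S244 F4557: (135.826,31.069) → (95.387,69.379)

[2] `<circle>` circle, #ff00ff→cut S867 F1697: (177.393,76.427) → (169.205,101.627) → (147.769,117.201) → (121.273,117.201) → (99.837,101.627) → (91.649,76.427) → (99.837,51.227) → (121.273,35.653) → (147.769,35.653) → (169.205,51.227) → (177.393,76.427) (closed)

[3] `<polyline>` open polyline, #ff00ff→cut S867 F1697: (86.206,105.701) → (32.171,114.663) → (93.595,97.369) → (160.876,71.214) → (124.797,26.071)

[4] `<rect>` rectangle, #ff00ff→cut S867 F1697: (30.823,78.662) → (108.834,78.662) → (108.834,41.247) → (30.823,41.247) → (30.823,78.662) (closed)

[5] `<polyline>` open polyline, #000000→engrave S244 F4557: (30.363,52.564) → (20.310,116.475) → (177.646,57.954) → (125.444,91.599) → (19.328,7.915) → (146.801,86.712)

[6] `<path>` regular polygon, #000000→engrave S244 F4557: (130.379,12.820) → (95.142,15.121) → (97.443,50.358) → (132.680,48.057) → (130.379,12.820) (closed)

[7] `<polygon>` rectangle, #000000→engrave S244 F4557: (53.669,94.144) → (110.861,94.144) → (110.861,63.936) → (53.669,63.936) → (53.669,94.144) (closed)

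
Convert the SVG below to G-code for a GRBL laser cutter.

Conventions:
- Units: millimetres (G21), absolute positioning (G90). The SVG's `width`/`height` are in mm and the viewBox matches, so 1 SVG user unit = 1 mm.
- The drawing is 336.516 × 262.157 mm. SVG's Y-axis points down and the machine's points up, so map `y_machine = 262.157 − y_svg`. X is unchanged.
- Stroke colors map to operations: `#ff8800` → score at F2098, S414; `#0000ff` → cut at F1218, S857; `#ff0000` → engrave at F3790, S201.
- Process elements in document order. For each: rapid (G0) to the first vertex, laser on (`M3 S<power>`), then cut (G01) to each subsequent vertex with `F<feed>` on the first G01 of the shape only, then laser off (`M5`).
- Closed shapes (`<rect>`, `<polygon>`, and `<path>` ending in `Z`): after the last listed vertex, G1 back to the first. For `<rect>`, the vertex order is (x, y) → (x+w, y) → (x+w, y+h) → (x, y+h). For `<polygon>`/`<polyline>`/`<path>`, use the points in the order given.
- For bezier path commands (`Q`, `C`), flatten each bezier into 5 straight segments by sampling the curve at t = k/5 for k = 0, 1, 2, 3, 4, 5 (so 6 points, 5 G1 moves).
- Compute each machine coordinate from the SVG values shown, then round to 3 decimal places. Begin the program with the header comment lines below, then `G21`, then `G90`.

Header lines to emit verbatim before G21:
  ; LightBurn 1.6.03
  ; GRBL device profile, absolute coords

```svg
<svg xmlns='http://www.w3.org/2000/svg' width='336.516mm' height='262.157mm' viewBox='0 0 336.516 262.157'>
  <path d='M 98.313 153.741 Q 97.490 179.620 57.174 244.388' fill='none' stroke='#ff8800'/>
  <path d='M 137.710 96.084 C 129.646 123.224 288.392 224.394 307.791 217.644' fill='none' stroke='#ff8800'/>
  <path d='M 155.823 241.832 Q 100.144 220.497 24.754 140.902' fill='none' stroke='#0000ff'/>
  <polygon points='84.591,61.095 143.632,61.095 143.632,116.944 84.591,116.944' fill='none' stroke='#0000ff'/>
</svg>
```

; LightBurn 1.6.03
; GRBL device profile, absolute coords
G21
G90
G0 X98.313 Y108.416
M3 S414
G01 X96.404 Y96.509 F2098
G01 X91.336 Y81.491
G01 X83.108 Y63.361
G01 X71.721 Y42.121
G01 X57.174 Y17.769
M5
G0 X137.710 Y166.073
M3 S414
G01 X150.440 Y142.361 F2098
G01 X188.508 Y109.615
G01 X237.220 Y76.570
G01 X281.879 Y51.958
G01 X307.791 Y44.513
M5
G0 X155.823 Y20.325
M3 S857
G01 X132.763 Y31.189 F1218
G01 X108.126 Y46.715
G01 X81.912 Y66.901
G01 X54.122 Y91.747
G01 X24.754 Y121.255
M5
G0 X84.591 Y201.062
M3 S857
G01 X143.632 Y201.062 F1218
G01 X143.632 Y145.213
G01 X84.591 Y145.213
G01 X84.591 Y201.062
M5

viewBox `0 0 336.516 262.157` with mm width/height → 1 unit = 1 mm. Flip: y_m = 262.157 − y_svg.

**Shape 1** — `<path>` quadratic bezier, stroke `#ff8800` → score (S414, F2098). Control points (SVG): P0=(98.313,153.741), P1=(97.490,179.620), P2=(57.174,244.388); sampled at t=k/5. Machine vertices: (98.313,108.416) → (96.404,96.509) → (91.336,81.491) → (83.108,63.361) → (71.721,42.121) → (57.174,17.769). Open path.

**Shape 2** — `<path>` cubic bezier, stroke `#ff8800` → score (S414, F2098). Control points (SVG): P0=(137.710,96.084), P1=(129.646,123.224), P2=(288.392,224.394), P3=(307.791,217.644); sampled at t=k/5. Machine vertices: (137.710,166.073) → (150.440,142.361) → (188.508,109.615) → (237.220,76.570) → (281.879,51.958) → (307.791,44.513). Open path.

**Shape 3** — `<path>` quadratic bezier, stroke `#0000ff` → cut (S857, F1218). Control points (SVG): P0=(155.823,241.832), P1=(100.144,220.497), P2=(24.754,140.902); sampled at t=k/5. Machine vertices: (155.823,20.325) → (132.763,31.189) → (108.126,46.715) → (81.912,66.901) → (54.122,91.747) → (24.754,121.255). Open path.

**Shape 4** — `<polygon>` rectangle, stroke `#0000ff` → cut (S857, F1218). Machine vertices: (84.591,201.062) → (143.632,201.062) → (143.632,145.213) → (84.591,145.213) → (84.591,201.062). Closed: final G1 returns to the first vertex.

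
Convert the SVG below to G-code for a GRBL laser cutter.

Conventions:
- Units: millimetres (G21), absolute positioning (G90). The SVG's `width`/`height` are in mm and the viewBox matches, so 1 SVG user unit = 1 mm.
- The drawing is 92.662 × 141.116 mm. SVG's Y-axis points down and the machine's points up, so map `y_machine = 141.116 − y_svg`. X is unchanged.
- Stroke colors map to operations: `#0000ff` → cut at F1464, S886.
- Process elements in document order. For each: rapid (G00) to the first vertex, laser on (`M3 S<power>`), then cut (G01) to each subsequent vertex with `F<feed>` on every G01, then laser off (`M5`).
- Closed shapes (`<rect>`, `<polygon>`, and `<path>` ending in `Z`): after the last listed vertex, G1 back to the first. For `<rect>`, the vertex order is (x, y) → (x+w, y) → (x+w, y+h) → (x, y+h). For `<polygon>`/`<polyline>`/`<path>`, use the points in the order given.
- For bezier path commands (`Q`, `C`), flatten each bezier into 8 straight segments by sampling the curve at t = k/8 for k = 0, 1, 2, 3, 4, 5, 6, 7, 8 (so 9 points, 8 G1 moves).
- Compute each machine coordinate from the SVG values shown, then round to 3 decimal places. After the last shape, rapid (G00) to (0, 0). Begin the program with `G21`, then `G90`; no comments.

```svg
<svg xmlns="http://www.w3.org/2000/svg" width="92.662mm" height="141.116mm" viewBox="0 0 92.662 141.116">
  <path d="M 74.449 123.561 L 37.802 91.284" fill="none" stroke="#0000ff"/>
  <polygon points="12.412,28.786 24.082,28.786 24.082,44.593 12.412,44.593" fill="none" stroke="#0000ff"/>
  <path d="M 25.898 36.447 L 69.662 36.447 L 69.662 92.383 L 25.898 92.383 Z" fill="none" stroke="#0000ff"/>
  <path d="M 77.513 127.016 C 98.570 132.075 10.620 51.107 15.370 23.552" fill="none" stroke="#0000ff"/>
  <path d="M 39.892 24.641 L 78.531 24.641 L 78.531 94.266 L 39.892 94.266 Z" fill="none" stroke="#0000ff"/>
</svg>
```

G21
G90
G00 X74.449 Y17.555
M3 S886
G01 X37.802 Y49.832 F1464
M5
G00 X12.412 Y112.330
M3 S886
G01 X24.082 Y112.330 F1464
G01 X24.082 Y96.523 F1464
G01 X12.412 Y96.523 F1464
G01 X12.412 Y112.330 F1464
M5
G00 X25.898 Y104.669
M3 S886
G01 X69.662 Y104.669 F1464
G01 X69.662 Y48.733 F1464
G01 X25.898 Y48.733 F1464
G01 X25.898 Y104.669 F1464
M5
G00 X77.513 Y14.100
M3 S886
G01 X80.694 Y15.963 F1464
G01 X76.019 Y24.257 F1464
G01 X65.852 Y37.348 F1464
G01 X52.557 Y53.602 F1464
G01 X38.497 Y71.384 F1464
G01 X26.037 Y89.062 F1464
G01 X17.540 Y104.999 F1464
G01 X15.370 Y117.564 F1464
M5
G00 X39.892 Y116.475
M3 S886
G01 X78.531 Y116.475 F1464
G01 X78.531 Y46.850 F1464
G01 X39.892 Y46.850 F1464
G01 X39.892 Y116.475 F1464
M5
G00 X0.000 Y0.000

viewBox `0 0 92.662 141.116` with mm width/height → 1 unit = 1 mm. Flip: y_m = 141.116 − y_svg.

**Shape 1** — `<path>` line segment, stroke `#0000ff` → cut (S886, F1464). Machine vertices: (74.449,17.555) → (37.802,49.832). Open path.

**Shape 2** — `<polygon>` rectangle, stroke `#0000ff` → cut (S886, F1464). Machine vertices: (12.412,112.330) → (24.082,112.330) → (24.082,96.523) → (12.412,96.523) → (12.412,112.330). Closed: final G1 returns to the first vertex.

**Shape 3** — `<path>` rectangle, stroke `#0000ff` → cut (S886, F1464). Machine vertices: (25.898,104.669) → (69.662,104.669) → (69.662,48.733) → (25.898,48.733) → (25.898,104.669). Closed: final G1 returns to the first vertex.

**Shape 4** — `<path>` cubic bezier, stroke `#0000ff` → cut (S886, F1464). Control points (SVG): P0=(77.513,127.016), P1=(98.570,132.075), P2=(10.620,51.107), P3=(15.370,23.552); sampled at t=k/8. Machine vertices: (77.513,14.100) → (80.694,15.963) → (76.019,24.257) → (65.852,37.348) → (52.557,53.602) → (38.497,71.384) → (26.037,89.062) → (17.540,104.999) → (15.370,117.564). Open path.

**Shape 5** — `<path>` rectangle, stroke `#0000ff` → cut (S886, F1464). Machine vertices: (39.892,116.475) → (78.531,116.475) → (78.531,46.850) → (39.892,46.850) → (39.892,116.475). Closed: final G1 returns to the first vertex.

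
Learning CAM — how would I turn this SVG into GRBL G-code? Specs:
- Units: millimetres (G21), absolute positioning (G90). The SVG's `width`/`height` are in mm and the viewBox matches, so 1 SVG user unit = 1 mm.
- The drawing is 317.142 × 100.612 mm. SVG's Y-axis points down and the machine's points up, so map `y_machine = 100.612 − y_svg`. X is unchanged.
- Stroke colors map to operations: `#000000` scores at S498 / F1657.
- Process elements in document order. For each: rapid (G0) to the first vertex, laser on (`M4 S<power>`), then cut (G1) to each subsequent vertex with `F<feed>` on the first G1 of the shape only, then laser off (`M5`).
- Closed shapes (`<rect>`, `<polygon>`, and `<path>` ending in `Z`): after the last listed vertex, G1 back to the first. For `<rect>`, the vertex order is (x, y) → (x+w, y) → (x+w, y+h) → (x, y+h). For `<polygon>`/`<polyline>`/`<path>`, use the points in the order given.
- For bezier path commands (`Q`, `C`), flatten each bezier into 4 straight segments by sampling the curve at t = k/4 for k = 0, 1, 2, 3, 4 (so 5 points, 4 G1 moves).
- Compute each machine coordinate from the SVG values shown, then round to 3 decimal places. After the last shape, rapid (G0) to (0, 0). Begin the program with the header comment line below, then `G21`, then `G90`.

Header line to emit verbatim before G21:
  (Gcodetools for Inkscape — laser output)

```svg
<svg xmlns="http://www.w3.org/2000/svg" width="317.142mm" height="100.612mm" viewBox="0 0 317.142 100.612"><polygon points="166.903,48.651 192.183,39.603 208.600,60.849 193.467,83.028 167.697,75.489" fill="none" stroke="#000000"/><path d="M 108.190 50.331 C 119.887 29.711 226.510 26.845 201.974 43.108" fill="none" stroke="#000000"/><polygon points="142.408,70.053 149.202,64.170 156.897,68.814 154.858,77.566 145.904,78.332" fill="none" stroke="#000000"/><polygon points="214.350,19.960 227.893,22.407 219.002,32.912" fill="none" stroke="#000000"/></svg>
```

Since the viewBox matches the mm dimensions, user units are millimetres directly. The only transform is the Y-flip y_m = 100.612 − y_svg.

Shape 1 is a regular polygon drawn with `<polygon>`. Its stroke #000000 means score at S498, F1657. After flipping Y the toolpath is (166.903,51.961) → (192.183,61.009) → (208.600,39.763) → (193.467,17.584) → (167.697,25.123) → (166.903,51.961), returning to the start.

Shape 2 is a cubic bezier drawn with `<path>`. Its stroke #000000 means score at S498, F1657. After flipping Y the toolpath is (108.190,50.281) → (131.229,62.396) → (168.669,67.724) → (199.316,66.136) → (201.974,57.504).

Shape 3 is a regular polygon drawn with `<polygon>`. Its stroke #000000 means score at S498, F1657. After flipping Y the toolpath is (142.408,30.559) → (149.202,36.442) → (156.897,31.798) → (154.858,23.046) → (145.904,22.280) → (142.408,30.559), returning to the start.

Shape 4 is a regular polygon drawn with `<polygon>`. Its stroke #000000 means score at S498, F1657. After flipping Y the toolpath is (214.350,80.652) → (227.893,78.205) → (219.002,67.700) → (214.350,80.652), returning to the start.

(Gcodetools for Inkscape — laser output)
G21
G90
G0 X166.903 Y51.961
M4 S498
G1 X192.183 Y61.009 F1657
G1 X208.600 Y39.763
G1 X193.467 Y17.584
G1 X167.697 Y25.123
G1 X166.903 Y51.961
M5
G0 X108.190 Y50.281
M4 S498
G1 X131.229 Y62.396 F1657
G1 X168.669 Y67.724
G1 X199.316 Y66.136
G1 X201.974 Y57.504
M5
G0 X142.408 Y30.559
M4 S498
G1 X149.202 Y36.442 F1657
G1 X156.897 Y31.798
G1 X154.858 Y23.046
G1 X145.904 Y22.280
G1 X142.408 Y30.559
M5
G0 X214.350 Y80.652
M4 S498
G1 X227.893 Y78.205 F1657
G1 X219.002 Y67.700
G1 X214.350 Y80.652
M5
G0 X0.000 Y0.000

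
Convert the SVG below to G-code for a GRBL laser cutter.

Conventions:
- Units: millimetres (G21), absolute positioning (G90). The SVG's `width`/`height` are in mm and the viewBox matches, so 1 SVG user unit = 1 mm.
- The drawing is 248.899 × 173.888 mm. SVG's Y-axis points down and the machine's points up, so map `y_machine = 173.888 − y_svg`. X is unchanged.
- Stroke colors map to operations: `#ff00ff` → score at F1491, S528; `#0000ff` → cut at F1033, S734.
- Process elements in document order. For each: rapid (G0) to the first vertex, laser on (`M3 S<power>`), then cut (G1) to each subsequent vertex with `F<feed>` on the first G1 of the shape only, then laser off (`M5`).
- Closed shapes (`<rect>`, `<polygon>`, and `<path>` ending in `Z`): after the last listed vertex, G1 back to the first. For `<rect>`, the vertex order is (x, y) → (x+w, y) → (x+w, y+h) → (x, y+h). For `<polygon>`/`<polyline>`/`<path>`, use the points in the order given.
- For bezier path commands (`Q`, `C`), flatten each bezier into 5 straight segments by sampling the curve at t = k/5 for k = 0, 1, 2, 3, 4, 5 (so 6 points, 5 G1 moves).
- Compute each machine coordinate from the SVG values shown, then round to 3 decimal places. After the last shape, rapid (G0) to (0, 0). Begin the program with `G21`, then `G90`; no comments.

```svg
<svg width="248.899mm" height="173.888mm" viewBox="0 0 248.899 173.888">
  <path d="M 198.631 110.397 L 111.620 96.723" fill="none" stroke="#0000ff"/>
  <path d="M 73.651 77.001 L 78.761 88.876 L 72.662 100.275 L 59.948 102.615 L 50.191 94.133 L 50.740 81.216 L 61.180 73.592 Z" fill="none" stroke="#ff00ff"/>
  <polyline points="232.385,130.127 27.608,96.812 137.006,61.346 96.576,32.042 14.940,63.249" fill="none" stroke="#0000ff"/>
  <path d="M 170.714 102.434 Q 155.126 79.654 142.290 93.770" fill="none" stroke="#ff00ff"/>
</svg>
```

G21
G90
G0 X198.631 Y63.491
M3 S734
G1 X111.620 Y77.165 F1033
M5
G0 X73.651 Y96.887
M3 S528
G1 X78.761 Y85.012 F1491
G1 X72.662 Y73.613
G1 X59.948 Y71.273
G1 X50.191 Y79.755
G1 X50.740 Y92.672
G1 X61.180 Y100.296
G1 X73.651 Y96.887
M5
G0 X232.385 Y43.761
M3 S734
G1 X27.608 Y77.076 F1033
G1 X137.006 Y112.542
G1 X96.576 Y141.846
G1 X14.940 Y110.639
M5
G0 X170.714 Y71.454
M3 S528
G1 X164.589 Y79.090 F1491
G1 X158.684 Y83.775
G1 X152.999 Y85.507
G1 X147.534 Y84.289
G1 X142.290 Y80.118
M5
G0 X0.000 Y0.000

viewBox `0 0 248.899 173.888` with mm width/height → 1 unit = 1 mm. Flip: y_m = 173.888 − y_svg.

**Shape 1** — `<path>` line segment, stroke `#0000ff` → cut (S734, F1033). Machine vertices: (198.631,63.491) → (111.620,77.165). Open path.

**Shape 2** — `<path>` regular polygon, stroke `#ff00ff` → score (S528, F1491). Machine vertices: (73.651,96.887) → (78.761,85.012) → (72.662,73.613) → (59.948,71.273) → (50.191,79.755) → (50.740,92.672) → (61.180,100.296) → (73.651,96.887). Closed: final G1 returns to the first vertex.

**Shape 3** — `<polyline>` open polyline, stroke `#0000ff` → cut (S734, F1033). Machine vertices: (232.385,43.761) → (27.608,77.076) → (137.006,112.542) → (96.576,141.846) → (14.940,110.639). Open path.

**Shape 4** — `<path>` quadratic bezier, stroke `#ff00ff` → score (S528, F1491). Control points (SVG): P0=(170.714,102.434), P1=(155.126,79.654), P2=(142.290,93.770); sampled at t=k/5. Machine vertices: (170.714,71.454) → (164.589,79.090) → (158.684,83.775) → (152.999,85.507) → (147.534,84.289) → (142.290,80.118). Open path.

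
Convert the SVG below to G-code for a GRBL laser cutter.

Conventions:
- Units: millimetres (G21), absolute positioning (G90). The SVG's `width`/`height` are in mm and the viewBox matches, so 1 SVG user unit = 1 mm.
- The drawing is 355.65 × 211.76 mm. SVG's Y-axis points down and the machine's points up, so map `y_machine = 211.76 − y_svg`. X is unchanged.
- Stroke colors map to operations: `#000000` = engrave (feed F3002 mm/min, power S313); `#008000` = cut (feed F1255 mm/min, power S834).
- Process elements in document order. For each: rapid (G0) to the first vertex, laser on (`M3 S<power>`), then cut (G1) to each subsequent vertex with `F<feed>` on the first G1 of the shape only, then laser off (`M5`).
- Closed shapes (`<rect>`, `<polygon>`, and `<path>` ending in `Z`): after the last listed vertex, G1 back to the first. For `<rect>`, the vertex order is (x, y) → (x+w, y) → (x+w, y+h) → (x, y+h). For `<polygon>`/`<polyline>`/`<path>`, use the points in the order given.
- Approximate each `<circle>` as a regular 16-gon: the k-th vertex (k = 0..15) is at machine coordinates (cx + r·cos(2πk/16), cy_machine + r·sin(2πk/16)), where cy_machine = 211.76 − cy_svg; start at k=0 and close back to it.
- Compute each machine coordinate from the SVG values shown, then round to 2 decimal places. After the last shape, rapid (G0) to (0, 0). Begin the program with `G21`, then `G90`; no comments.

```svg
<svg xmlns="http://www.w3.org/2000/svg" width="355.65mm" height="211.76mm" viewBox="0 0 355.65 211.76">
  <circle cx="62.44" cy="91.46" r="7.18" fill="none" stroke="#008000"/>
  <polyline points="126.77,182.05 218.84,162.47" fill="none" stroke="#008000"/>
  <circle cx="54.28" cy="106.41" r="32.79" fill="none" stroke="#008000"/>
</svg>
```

G21
G90
G0 X69.62 Y120.30
M3 S834
G1 X69.07 Y123.05 F1255
G1 X67.52 Y125.38
G1 X65.19 Y126.93
G1 X62.44 Y127.48
G1 X59.69 Y126.93
G1 X57.36 Y125.38
G1 X55.81 Y123.05
G1 X55.26 Y120.30
G1 X55.81 Y117.55
G1 X57.36 Y115.22
G1 X59.69 Y113.67
G1 X62.44 Y113.12
G1 X65.19 Y113.67
G1 X67.52 Y115.22
G1 X69.07 Y117.55
G1 X69.62 Y120.30
M5
G0 X126.77 Y29.71
M3 S834
G1 X218.84 Y49.29 F1255
M5
G0 X87.07 Y105.35
M3 S834
G1 X84.57 Y117.90 F1255
G1 X77.47 Y128.54
G1 X66.83 Y135.64
G1 X54.28 Y138.14
G1 X41.73 Y135.64
G1 X31.09 Y128.54
G1 X23.99 Y117.90
G1 X21.49 Y105.35
G1 X23.99 Y92.80
G1 X31.09 Y82.16
G1 X41.73 Y75.06
G1 X54.28 Y72.56
G1 X66.83 Y75.06
G1 X77.47 Y82.16
G1 X84.57 Y92.80
G1 X87.07 Y105.35
M5
G0 X0.00 Y0.00

viewBox `0 0 355.65 211.76` with mm width/height → 1 unit = 1 mm. Flip: y_m = 211.76 − y_svg.

**Shape 1** — `<circle>` circle, stroke `#008000` → cut (S834, F1255). Machine vertices: (69.62,120.30) → (69.07,123.05) → (67.52,125.38) → (65.19,126.93) → (62.44,127.48) → (59.69,126.93) → (57.36,125.38) → (55.81,123.05) → (55.26,120.30) → (55.81,117.55) → (57.36,115.22) → (59.69,113.67) → (62.44,113.12) → (65.19,113.67) → (67.52,115.22) → (69.07,117.55) → (69.62,120.30). Closed: final G1 returns to the first vertex.

**Shape 2** — `<polyline>` line segment, stroke `#008000` → cut (S834, F1255). Machine vertices: (126.77,29.71) → (218.84,49.29). Open path.

**Shape 3** — `<circle>` circle, stroke `#008000` → cut (S834, F1255). Machine vertices: (87.07,105.35) → (84.57,117.90) → (77.47,128.54) → (66.83,135.64) → (54.28,138.14) → (41.73,135.64) → (31.09,128.54) → (23.99,117.90) → (21.49,105.35) → (23.99,92.80) → (31.09,82.16) → (41.73,75.06) → (54.28,72.56) → (66.83,75.06) → (77.47,82.16) → (84.57,92.80) → (87.07,105.35). Closed: final G1 returns to the first vertex.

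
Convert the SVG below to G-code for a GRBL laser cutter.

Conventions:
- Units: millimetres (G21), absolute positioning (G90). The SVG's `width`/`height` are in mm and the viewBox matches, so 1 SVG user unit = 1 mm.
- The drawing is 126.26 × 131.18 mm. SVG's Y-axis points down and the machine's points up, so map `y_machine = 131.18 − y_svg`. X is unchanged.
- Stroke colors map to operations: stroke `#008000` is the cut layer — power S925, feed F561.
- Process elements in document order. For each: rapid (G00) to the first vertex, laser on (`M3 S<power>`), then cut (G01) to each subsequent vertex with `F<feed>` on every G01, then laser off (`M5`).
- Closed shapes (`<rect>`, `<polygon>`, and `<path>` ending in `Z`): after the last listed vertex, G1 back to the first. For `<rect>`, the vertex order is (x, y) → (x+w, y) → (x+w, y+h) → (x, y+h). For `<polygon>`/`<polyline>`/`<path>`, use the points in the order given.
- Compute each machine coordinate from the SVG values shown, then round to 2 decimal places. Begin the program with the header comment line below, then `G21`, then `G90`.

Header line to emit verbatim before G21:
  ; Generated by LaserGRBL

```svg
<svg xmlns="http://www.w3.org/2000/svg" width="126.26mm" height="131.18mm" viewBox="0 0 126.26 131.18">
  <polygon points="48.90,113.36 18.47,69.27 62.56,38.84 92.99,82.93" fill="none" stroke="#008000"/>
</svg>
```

; Generated by LaserGRBL
G21
G90
G00 X48.90 Y17.82
M3 S925
G01 X18.47 Y61.91 F561
G01 X62.56 Y92.34 F561
G01 X92.99 Y48.25 F561
G01 X48.90 Y17.82 F561
M5

viewBox `0 0 126.26 131.18` with mm width/height → 1 unit = 1 mm. Flip: y_m = 131.18 − y_svg.

**Shape 1** — `<polygon>` regular polygon, stroke `#008000` → cut (S925, F561). Machine vertices: (48.90,17.82) → (18.47,61.91) → (62.56,92.34) → (92.99,48.25) → (48.90,17.82). Closed: final G1 returns to the first vertex.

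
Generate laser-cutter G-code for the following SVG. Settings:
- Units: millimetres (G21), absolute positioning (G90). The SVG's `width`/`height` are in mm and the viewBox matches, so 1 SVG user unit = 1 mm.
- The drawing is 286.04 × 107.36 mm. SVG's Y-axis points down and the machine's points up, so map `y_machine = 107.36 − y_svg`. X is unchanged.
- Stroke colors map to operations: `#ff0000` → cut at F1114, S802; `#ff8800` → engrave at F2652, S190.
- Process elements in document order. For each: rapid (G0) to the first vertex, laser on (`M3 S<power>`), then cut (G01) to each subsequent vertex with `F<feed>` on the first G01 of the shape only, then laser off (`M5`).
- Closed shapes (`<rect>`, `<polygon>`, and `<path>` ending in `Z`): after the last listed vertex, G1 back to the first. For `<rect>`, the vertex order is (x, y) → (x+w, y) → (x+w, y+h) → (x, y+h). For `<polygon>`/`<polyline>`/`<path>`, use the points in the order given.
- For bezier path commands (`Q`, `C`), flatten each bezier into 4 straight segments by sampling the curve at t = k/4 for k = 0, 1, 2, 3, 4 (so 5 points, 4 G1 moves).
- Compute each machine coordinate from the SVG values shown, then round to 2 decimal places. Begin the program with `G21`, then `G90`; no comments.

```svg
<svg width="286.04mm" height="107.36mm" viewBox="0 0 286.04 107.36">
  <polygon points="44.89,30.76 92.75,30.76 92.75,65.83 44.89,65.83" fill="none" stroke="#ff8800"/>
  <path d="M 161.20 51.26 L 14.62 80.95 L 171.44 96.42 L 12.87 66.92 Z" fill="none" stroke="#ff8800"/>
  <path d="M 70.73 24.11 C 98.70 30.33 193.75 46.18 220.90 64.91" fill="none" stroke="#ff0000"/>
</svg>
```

G21
G90
G0 X44.89 Y76.60
M3 S190
G01 X92.75 Y76.60 F2652
G01 X92.75 Y41.53
G01 X44.89 Y41.53
G01 X44.89 Y76.60
M5
G0 X161.20 Y56.10
M3 S190
G01 X14.62 Y26.41 F2652
G01 X171.44 Y10.94
G01 X12.87 Y40.44
G01 X161.20 Y56.10
M5
G0 X70.73 Y83.25
M3 S802
G01 X102.18 Y76.88 F1114
G01 X146.12 Y67.54
G01 X189.92 Y55.85
G01 X220.90 Y42.45
M5

1 u = 1 mm; y_m = 107.36 − y.

[1] `<polygon>` rectangle, #ff8800→engrave S190 F2652: (44.89,76.60) → (92.75,76.60) → (92.75,41.53) → (44.89,41.53) → (44.89,76.60) (closed)

[2] `<path>` closed polygon, #ff8800→engrave S190 F2652: (161.20,56.10) → (14.62,26.41) → (171.44,10.94) → (12.87,40.44) → (161.20,56.10) (closed)

[3] `<path>` cubic bezier, #ff0000→cut S802 F1114: (70.73,83.25) → (102.18,76.88) → (146.12,67.54) → (189.92,55.85) → (220.90,42.45)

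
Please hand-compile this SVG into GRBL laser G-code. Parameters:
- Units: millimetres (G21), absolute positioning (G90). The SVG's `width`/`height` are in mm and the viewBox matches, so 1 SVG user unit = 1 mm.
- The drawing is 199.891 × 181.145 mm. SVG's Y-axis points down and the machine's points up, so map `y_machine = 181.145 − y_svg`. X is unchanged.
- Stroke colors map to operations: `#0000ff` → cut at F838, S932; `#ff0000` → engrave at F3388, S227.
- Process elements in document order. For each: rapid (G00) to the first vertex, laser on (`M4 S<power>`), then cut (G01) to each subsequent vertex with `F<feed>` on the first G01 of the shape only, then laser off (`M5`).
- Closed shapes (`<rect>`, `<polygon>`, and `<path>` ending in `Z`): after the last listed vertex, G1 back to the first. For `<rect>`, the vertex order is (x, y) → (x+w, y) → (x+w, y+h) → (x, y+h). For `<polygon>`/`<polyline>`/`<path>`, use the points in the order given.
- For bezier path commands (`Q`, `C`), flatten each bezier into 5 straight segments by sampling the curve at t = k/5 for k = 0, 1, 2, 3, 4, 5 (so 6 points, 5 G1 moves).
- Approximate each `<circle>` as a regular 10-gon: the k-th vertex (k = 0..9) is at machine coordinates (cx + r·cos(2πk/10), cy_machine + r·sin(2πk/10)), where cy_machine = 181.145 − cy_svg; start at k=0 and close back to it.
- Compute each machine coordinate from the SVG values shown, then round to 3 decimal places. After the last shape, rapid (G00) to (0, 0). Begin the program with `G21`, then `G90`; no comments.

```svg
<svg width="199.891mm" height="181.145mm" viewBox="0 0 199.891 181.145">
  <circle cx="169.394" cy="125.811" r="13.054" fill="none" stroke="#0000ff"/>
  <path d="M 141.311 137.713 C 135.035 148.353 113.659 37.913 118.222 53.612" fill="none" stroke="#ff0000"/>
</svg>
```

G21
G90
G00 X182.448 Y55.334
M4 S932
G01 X179.955 Y63.007 F838
G01 X173.428 Y67.749
G01 X165.360 Y67.749
G01 X158.833 Y63.007
G01 X156.340 Y55.334
G01 X158.833 Y47.661
G01 X165.360 Y42.919
G01 X173.428 Y42.919
G01 X179.955 Y47.661
G01 X182.448 Y55.334
M5
G00 X141.311 Y43.432
M4 S227
G01 X136.062 Y49.600 F3388
G01 X129.158 Y72.960
G01 X122.571 Y101.647
G01 X118.269 Y123.793
G01 X118.222 Y127.533
M5
G00 X0.000 Y0.000

Since the viewBox matches the mm dimensions, user units are millimetres directly. The only transform is the Y-flip y_m = 181.145 − y_svg.

Shape 1 is a circle drawn with `<circle>`. Its stroke #0000ff means cut at S932, F838. After flipping Y the toolpath is (182.448,55.334) → (179.955,63.007) → (173.428,67.749) → (165.360,67.749) → (158.833,63.007) → (156.340,55.334) → (158.833,47.661) → (165.360,42.919) → (173.428,42.919) → (179.955,47.661) → (182.448,55.334), returning to the start.

Shape 2 is a cubic bezier drawn with `<path>`. Its stroke #ff0000 means engrave at S227, F3388. After flipping Y the toolpath is (141.311,43.432) → (136.062,49.600) → (129.158,72.960) → (122.571,101.647) → (118.269,123.793) → (118.222,127.533).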